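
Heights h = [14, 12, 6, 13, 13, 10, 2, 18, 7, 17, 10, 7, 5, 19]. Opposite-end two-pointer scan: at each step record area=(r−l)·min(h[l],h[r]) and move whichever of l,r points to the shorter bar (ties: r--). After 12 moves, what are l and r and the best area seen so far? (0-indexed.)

l=12, r=13, best area=182

l=0 r=13: min(14,19)*13=182 best=182 *, l++
l=1 r=13: min(12,19)*12=144 best=182, l++
l=2 r=13: min(6,19)*11=66 best=182, l++
l=3 r=13: min(13,19)*10=130 best=182, l++
l=4 r=13: min(13,19)*9=117 best=182, l++
l=5 r=13: min(10,19)*8=80 best=182, l++
l=6 r=13: min(2,19)*7=14 best=182, l++
l=7 r=13: min(18,19)*6=108 best=182, l++
l=8 r=13: min(7,19)*5=35 best=182, l++
l=9 r=13: min(17,19)*4=68 best=182, l++
l=10 r=13: min(10,19)*3=30 best=182, l++
l=11 r=13: min(7,19)*2=14 best=182, l++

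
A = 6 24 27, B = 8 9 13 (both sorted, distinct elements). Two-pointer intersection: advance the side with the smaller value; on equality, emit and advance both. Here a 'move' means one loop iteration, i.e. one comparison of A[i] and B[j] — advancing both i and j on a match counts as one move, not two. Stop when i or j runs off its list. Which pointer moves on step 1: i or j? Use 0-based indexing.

[i=0,j=0] 6<8 → i++

i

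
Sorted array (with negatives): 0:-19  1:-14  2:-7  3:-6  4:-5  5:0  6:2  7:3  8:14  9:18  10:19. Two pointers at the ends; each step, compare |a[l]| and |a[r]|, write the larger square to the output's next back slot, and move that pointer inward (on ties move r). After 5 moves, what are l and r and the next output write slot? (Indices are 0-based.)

l=0 r=10: |-19|<=|19| out[10]=361, r--
l=0 r=9: |-19|>|18| out[9]=361, l++
l=1 r=9: |-14|<=|18| out[8]=324, r--
l=1 r=8: |-14|<=|14| out[7]=196, r--
l=1 r=7: |-14|>|3| out[6]=196, l++

l=2, r=7, next write slot=5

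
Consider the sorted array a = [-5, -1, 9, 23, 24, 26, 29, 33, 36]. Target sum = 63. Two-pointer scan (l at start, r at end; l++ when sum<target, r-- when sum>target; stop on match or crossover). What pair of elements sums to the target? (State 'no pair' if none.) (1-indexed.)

[1,9] -5+36=31 <63 → l++
[2,9] -1+36=35 <63 → l++
[3,9] 9+36=45 <63 → l++
[4,9] 23+36=59 <63 → l++
[5,9] 24+36=60 <63 → l++
[6,9] 26+36=62 <63 → l++
[7,9] 29+36=65 >63 → r--
[7,8] 29+33=62 <63 → l++

no pair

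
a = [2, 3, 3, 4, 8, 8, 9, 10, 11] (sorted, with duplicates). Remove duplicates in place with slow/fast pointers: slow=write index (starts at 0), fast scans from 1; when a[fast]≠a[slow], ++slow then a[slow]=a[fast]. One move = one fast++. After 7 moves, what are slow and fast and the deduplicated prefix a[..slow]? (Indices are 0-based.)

slow=0 fast=1: a[fast]=3≠a[slow]=2 write a[1]=3, slow++,fast++
slow=1 fast=2: a[fast]=3=a[slow] dup, fast++
slow=1 fast=3: a[fast]=4≠a[slow]=3 write a[2]=4, slow++,fast++
slow=2 fast=4: a[fast]=8≠a[slow]=4 write a[3]=8, slow++,fast++
slow=3 fast=5: a[fast]=8=a[slow] dup, fast++
slow=3 fast=6: a[fast]=9≠a[slow]=8 write a[4]=9, slow++,fast++
slow=4 fast=7: a[fast]=10≠a[slow]=9 write a[5]=10, slow++,fast++

slow=5, fast=8, prefix=[2, 3, 4, 8, 9, 10]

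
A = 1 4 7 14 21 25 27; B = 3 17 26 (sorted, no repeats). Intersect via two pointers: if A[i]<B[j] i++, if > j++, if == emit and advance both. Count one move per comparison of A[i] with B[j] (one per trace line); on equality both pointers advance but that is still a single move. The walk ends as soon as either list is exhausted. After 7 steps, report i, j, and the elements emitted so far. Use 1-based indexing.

i=1 j=1: 1<3, i++
i=2 j=1: 4>3, j++
i=2 j=2: 4<17, i++
i=3 j=2: 7<17, i++
i=4 j=2: 14<17, i++
i=5 j=2: 21>17, j++
i=5 j=3: 21<26, i++

i=6, j=3, emitted=[]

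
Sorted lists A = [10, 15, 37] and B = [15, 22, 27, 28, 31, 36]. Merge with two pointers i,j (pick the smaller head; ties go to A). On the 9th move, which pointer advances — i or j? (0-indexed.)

i

[i=0,j=0] A[i]=10<=B[j]=15 take 10 → i++
[i=1,j=0] A[i]=15<=B[j]=15 take 15 → i++
[i=2,j=0] A[i]=37>B[j]=15 take 15 → j++
[i=2,j=1] A[i]=37>B[j]=22 take 22 → j++
[i=2,j=2] A[i]=37>B[j]=27 take 27 → j++
[i=2,j=3] A[i]=37>B[j]=28 take 28 → j++
[i=2,j=4] A[i]=37>B[j]=31 take 31 → j++
[i=2,j=5] A[i]=37>B[j]=36 take 36 → j++
[i=2,j=6] B done, take A[i]=37 → i++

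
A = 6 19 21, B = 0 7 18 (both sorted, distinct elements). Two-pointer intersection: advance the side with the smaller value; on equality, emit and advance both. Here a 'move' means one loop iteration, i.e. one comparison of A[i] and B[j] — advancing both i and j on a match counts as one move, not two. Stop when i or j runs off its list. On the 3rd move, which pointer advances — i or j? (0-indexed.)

[i=0,j=0] 6>0 → j++
[i=0,j=1] 6<7 → i++
[i=1,j=1] 19>7 → j++

j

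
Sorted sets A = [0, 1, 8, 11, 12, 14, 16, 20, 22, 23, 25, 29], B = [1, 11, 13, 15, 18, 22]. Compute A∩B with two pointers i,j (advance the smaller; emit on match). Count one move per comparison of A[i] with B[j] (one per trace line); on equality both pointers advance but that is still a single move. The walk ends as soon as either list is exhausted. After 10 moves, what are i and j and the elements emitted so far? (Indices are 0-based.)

[i=0,j=0] 0<1 → i++
[i=1,j=0] 1==1 emit → i++,j++
[i=2,j=1] 8<11 → i++
[i=3,j=1] 11==11 emit → i++,j++
[i=4,j=2] 12<13 → i++
[i=5,j=2] 14>13 → j++
[i=5,j=3] 14<15 → i++
[i=6,j=3] 16>15 → j++
[i=6,j=4] 16<18 → i++
[i=7,j=4] 20>18 → j++

i=7, j=5, emitted=[1, 11]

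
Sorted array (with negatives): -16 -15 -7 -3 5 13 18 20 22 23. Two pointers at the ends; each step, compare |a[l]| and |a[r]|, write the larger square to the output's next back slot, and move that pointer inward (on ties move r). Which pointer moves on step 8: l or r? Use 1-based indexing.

[1,10] |-16|<=|23| out[10]=529 → r--
[1,9] |-16|<=|22| out[9]=484 → r--
[1,8] |-16|<=|20| out[8]=400 → r--
[1,7] |-16|<=|18| out[7]=324 → r--
[1,6] |-16|>|13| out[6]=256 → l++
[2,6] |-15|>|13| out[5]=225 → l++
[3,6] |-7|<=|13| out[4]=169 → r--
[3,5] |-7|>|5| out[3]=49 → l++

l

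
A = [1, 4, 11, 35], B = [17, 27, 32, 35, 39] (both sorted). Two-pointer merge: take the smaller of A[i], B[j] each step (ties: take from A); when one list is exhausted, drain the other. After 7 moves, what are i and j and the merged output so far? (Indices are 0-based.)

[i=0,j=0] A[i]=1<=B[j]=17 take 1 → i++
[i=1,j=0] A[i]=4<=B[j]=17 take 4 → i++
[i=2,j=0] A[i]=11<=B[j]=17 take 11 → i++
[i=3,j=0] A[i]=35>B[j]=17 take 17 → j++
[i=3,j=1] A[i]=35>B[j]=27 take 27 → j++
[i=3,j=2] A[i]=35>B[j]=32 take 32 → j++
[i=3,j=3] A[i]=35<=B[j]=35 take 35 → i++

i=4, j=3, merged so far=[1, 4, 11, 17, 27, 32, 35]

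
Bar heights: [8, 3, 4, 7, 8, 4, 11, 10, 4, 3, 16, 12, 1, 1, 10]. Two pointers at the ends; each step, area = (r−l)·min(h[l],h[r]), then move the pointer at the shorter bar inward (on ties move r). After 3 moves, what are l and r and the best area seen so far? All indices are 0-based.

l=3, r=14, best area=112

[0,14] min(8,10)*14=112 best=112 * → l++
[1,14] min(3,10)*13=39 best=112 → l++
[2,14] min(4,10)*12=48 best=112 → l++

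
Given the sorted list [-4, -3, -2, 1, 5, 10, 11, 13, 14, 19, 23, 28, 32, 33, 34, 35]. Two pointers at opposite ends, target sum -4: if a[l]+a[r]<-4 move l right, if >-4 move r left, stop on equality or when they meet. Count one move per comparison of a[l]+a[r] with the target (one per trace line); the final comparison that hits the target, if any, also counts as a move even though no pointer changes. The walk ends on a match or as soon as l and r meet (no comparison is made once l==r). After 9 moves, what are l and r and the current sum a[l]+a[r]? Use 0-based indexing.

[0,15] -4+35=31 >-4 → r--
[0,14] -4+34=30 >-4 → r--
[0,13] -4+33=29 >-4 → r--
[0,12] -4+32=28 >-4 → r--
[0,11] -4+28=24 >-4 → r--
[0,10] -4+23=19 >-4 → r--
[0,9] -4+19=15 >-4 → r--
[0,8] -4+14=10 >-4 → r--
[0,7] -4+13=9 >-4 → r--

l=0, r=6, sum=7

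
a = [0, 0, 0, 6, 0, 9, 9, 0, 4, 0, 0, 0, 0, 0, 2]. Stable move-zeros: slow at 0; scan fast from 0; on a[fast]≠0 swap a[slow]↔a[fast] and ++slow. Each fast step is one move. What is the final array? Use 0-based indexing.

[6, 9, 9, 4, 2, 0, 0, 0, 0, 0, 0, 0, 0, 0, 0]

(s=0,f=0) a[fast]=0 → fast++
(s=0,f=1) a[fast]=0 → fast++
(s=0,f=2) a[fast]=0 → fast++
(s=0,f=3) a[fast]=6≠0 swap→a[0]=6 → slow++,fast++
(s=1,f=4) a[fast]=0 → fast++
(s=1,f=5) a[fast]=9≠0 swap→a[1]=9 → slow++,fast++
(s=2,f=6) a[fast]=9≠0 swap→a[2]=9 → slow++,fast++
(s=3,f=7) a[fast]=0 → fast++
(s=3,f=8) a[fast]=4≠0 swap→a[3]=4 → slow++,fast++
(s=4,f=9) a[fast]=0 → fast++
(s=4,f=10) a[fast]=0 → fast++
(s=4,f=11) a[fast]=0 → fast++
(s=4,f=12) a[fast]=0 → fast++
(s=4,f=13) a[fast]=0 → fast++
(s=4,f=14) a[fast]=2≠0 swap→a[4]=2 → slow++,fast++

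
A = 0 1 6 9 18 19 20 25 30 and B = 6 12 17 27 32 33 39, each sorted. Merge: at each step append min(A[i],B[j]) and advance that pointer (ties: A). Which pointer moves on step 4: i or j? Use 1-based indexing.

[i=1,j=1] A[i]=0<=B[j]=6 take 0 → i++
[i=2,j=1] A[i]=1<=B[j]=6 take 1 → i++
[i=3,j=1] A[i]=6<=B[j]=6 take 6 → i++
[i=4,j=1] A[i]=9>B[j]=6 take 6 → j++

j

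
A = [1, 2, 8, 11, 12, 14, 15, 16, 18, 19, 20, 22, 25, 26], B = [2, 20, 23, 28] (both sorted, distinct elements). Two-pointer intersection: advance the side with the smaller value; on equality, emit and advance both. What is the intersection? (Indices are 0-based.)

intersection = [2, 20]

i=0 j=0: 1<2, i++
i=1 j=0: 2==2 emit, i++,j++
i=2 j=1: 8<20, i++
i=3 j=1: 11<20, i++
i=4 j=1: 12<20, i++
i=5 j=1: 14<20, i++
i=6 j=1: 15<20, i++
i=7 j=1: 16<20, i++
i=8 j=1: 18<20, i++
i=9 j=1: 19<20, i++
i=10 j=1: 20==20 emit, i++,j++
i=11 j=2: 22<23, i++
i=12 j=2: 25>23, j++
i=12 j=3: 25<28, i++
i=13 j=3: 26<28, i++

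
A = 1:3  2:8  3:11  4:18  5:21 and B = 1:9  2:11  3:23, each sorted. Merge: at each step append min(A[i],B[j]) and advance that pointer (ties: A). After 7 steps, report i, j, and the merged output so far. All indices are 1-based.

i=6, j=3, merged so far=[3, 8, 9, 11, 11, 18, 21]

i=1 j=1: A[i]=3<=B[j]=9 take 3, i++
i=2 j=1: A[i]=8<=B[j]=9 take 8, i++
i=3 j=1: A[i]=11>B[j]=9 take 9, j++
i=3 j=2: A[i]=11<=B[j]=11 take 11, i++
i=4 j=2: A[i]=18>B[j]=11 take 11, j++
i=4 j=3: A[i]=18<=B[j]=23 take 18, i++
i=5 j=3: A[i]=21<=B[j]=23 take 21, i++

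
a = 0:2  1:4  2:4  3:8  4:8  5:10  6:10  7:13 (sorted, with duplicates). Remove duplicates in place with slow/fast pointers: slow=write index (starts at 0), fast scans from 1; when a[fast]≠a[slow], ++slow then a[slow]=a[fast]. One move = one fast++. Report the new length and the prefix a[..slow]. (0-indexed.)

(s=0,f=1) a[fast]=4≠a[slow]=2 write a[1]=4 → slow++,fast++
(s=1,f=2) a[fast]=4=a[slow] dup → fast++
(s=1,f=3) a[fast]=8≠a[slow]=4 write a[2]=8 → slow++,fast++
(s=2,f=4) a[fast]=8=a[slow] dup → fast++
(s=2,f=5) a[fast]=10≠a[slow]=8 write a[3]=10 → slow++,fast++
(s=3,f=6) a[fast]=10=a[slow] dup → fast++
(s=3,f=7) a[fast]=13≠a[slow]=10 write a[4]=13 → slow++,fast++

length 5; prefix = [2, 4, 8, 10, 13]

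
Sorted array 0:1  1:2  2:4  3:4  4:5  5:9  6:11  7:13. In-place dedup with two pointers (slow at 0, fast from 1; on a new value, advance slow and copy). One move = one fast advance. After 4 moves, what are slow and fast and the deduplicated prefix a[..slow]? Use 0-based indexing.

slow=3, fast=5, prefix=[1, 2, 4, 5]

slow=0 fast=1: a[fast]=2≠a[slow]=1 write a[1]=2, slow++,fast++
slow=1 fast=2: a[fast]=4≠a[slow]=2 write a[2]=4, slow++,fast++
slow=2 fast=3: a[fast]=4=a[slow] dup, fast++
slow=2 fast=4: a[fast]=5≠a[slow]=4 write a[3]=5, slow++,fast++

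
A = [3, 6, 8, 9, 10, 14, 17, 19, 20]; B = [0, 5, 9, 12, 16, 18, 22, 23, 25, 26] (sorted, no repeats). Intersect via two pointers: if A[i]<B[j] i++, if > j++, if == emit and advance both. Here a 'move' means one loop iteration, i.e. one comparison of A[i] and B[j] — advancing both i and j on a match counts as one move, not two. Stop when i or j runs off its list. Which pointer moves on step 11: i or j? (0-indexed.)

[i=0,j=0] 3>0 → j++
[i=0,j=1] 3<5 → i++
[i=1,j=1] 6>5 → j++
[i=1,j=2] 6<9 → i++
[i=2,j=2] 8<9 → i++
[i=3,j=2] 9==9 emit → i++,j++
[i=4,j=3] 10<12 → i++
[i=5,j=3] 14>12 → j++
[i=5,j=4] 14<16 → i++
[i=6,j=4] 17>16 → j++
[i=6,j=5] 17<18 → i++

i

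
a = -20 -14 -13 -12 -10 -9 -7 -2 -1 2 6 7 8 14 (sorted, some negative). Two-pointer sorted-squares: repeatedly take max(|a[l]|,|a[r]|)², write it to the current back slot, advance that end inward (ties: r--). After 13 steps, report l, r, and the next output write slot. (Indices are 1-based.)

[1,14] |-20|>|14| out[14]=400 → l++
[2,14] |-14|<=|14| out[13]=196 → r--
[2,13] |-14|>|8| out[12]=196 → l++
[3,13] |-13|>|8| out[11]=169 → l++
[4,13] |-12|>|8| out[10]=144 → l++
[5,13] |-10|>|8| out[9]=100 → l++
[6,13] |-9|>|8| out[8]=81 → l++
[7,13] |-7|<=|8| out[7]=64 → r--
[7,12] |-7|<=|7| out[6]=49 → r--
[7,11] |-7|>|6| out[5]=49 → l++
[8,11] |-2|<=|6| out[4]=36 → r--
[8,10] |-2|<=|2| out[3]=4 → r--
[8,9] |-2|>|-1| out[2]=4 → l++

l=9, r=9, next write slot=1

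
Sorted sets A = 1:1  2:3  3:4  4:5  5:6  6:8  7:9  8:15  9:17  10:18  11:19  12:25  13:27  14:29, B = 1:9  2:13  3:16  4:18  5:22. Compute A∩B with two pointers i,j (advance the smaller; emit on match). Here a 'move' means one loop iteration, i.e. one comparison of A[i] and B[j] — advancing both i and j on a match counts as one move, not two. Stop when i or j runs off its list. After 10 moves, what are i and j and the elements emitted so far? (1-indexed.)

i=1 j=1: 1<9, i++
i=2 j=1: 3<9, i++
i=3 j=1: 4<9, i++
i=4 j=1: 5<9, i++
i=5 j=1: 6<9, i++
i=6 j=1: 8<9, i++
i=7 j=1: 9==9 emit, i++,j++
i=8 j=2: 15>13, j++
i=8 j=3: 15<16, i++
i=9 j=3: 17>16, j++

i=9, j=4, emitted=[9]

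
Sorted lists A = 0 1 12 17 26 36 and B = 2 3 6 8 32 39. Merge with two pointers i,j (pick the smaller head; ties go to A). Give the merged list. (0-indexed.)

[i=0,j=0] A[i]=0<=B[j]=2 take 0 → i++
[i=1,j=0] A[i]=1<=B[j]=2 take 1 → i++
[i=2,j=0] A[i]=12>B[j]=2 take 2 → j++
[i=2,j=1] A[i]=12>B[j]=3 take 3 → j++
[i=2,j=2] A[i]=12>B[j]=6 take 6 → j++
[i=2,j=3] A[i]=12>B[j]=8 take 8 → j++
[i=2,j=4] A[i]=12<=B[j]=32 take 12 → i++
[i=3,j=4] A[i]=17<=B[j]=32 take 17 → i++
[i=4,j=4] A[i]=26<=B[j]=32 take 26 → i++
[i=5,j=4] A[i]=36>B[j]=32 take 32 → j++
[i=5,j=5] A[i]=36<=B[j]=39 take 36 → i++
[i=6,j=5] A done, take B[j]=39 → j++

[0, 1, 2, 3, 6, 8, 12, 17, 26, 32, 36, 39]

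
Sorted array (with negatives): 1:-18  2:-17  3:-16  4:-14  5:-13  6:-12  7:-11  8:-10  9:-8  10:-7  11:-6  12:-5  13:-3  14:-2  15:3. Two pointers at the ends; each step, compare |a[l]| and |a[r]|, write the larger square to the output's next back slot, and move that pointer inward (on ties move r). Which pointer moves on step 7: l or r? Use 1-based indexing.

l=1 r=15: |-18|>|3| out[15]=324, l++
l=2 r=15: |-17|>|3| out[14]=289, l++
l=3 r=15: |-16|>|3| out[13]=256, l++
l=4 r=15: |-14|>|3| out[12]=196, l++
l=5 r=15: |-13|>|3| out[11]=169, l++
l=6 r=15: |-12|>|3| out[10]=144, l++
l=7 r=15: |-11|>|3| out[9]=121, l++

l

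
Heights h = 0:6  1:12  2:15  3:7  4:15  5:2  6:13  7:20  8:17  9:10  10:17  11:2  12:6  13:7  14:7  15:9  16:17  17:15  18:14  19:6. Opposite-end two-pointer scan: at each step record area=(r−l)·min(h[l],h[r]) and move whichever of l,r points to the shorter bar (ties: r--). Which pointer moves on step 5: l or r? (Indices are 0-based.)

r

l=0 r=19: min(6,6)*19=114 best=114 *, r--
l=0 r=18: min(6,14)*18=108 best=114, l++
l=1 r=18: min(12,14)*17=204 best=204 *, l++
l=2 r=18: min(15,14)*16=224 best=224 *, r--
l=2 r=17: min(15,15)*15=225 best=225 *, r--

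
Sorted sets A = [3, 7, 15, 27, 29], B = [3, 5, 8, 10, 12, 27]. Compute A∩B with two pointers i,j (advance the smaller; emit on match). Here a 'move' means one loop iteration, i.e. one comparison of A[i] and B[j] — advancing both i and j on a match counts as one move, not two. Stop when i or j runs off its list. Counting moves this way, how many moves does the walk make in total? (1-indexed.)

8 moves

[i=1,j=1] 3==3 emit → i++,j++
[i=2,j=2] 7>5 → j++
[i=2,j=3] 7<8 → i++
[i=3,j=3] 15>8 → j++
[i=3,j=4] 15>10 → j++
[i=3,j=5] 15>12 → j++
[i=3,j=6] 15<27 → i++
[i=4,j=6] 27==27 emit → i++,j++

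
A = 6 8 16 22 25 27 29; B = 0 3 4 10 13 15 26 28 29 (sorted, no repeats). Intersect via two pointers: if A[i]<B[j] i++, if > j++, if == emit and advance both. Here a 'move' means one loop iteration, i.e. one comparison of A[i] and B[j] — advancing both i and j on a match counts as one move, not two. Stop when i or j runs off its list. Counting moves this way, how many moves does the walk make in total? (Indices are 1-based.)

15 moves

i=1 j=1: 6>0, j++
i=1 j=2: 6>3, j++
i=1 j=3: 6>4, j++
i=1 j=4: 6<10, i++
i=2 j=4: 8<10, i++
i=3 j=4: 16>10, j++
i=3 j=5: 16>13, j++
i=3 j=6: 16>15, j++
i=3 j=7: 16<26, i++
i=4 j=7: 22<26, i++
i=5 j=7: 25<26, i++
i=6 j=7: 27>26, j++
i=6 j=8: 27<28, i++
i=7 j=8: 29>28, j++
i=7 j=9: 29==29 emit, i++,j++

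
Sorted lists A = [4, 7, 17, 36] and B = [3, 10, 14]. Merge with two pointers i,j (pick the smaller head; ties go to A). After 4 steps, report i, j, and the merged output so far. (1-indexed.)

i=1 j=1: A[i]=4>B[j]=3 take 3, j++
i=1 j=2: A[i]=4<=B[j]=10 take 4, i++
i=2 j=2: A[i]=7<=B[j]=10 take 7, i++
i=3 j=2: A[i]=17>B[j]=10 take 10, j++

i=3, j=3, merged so far=[3, 4, 7, 10]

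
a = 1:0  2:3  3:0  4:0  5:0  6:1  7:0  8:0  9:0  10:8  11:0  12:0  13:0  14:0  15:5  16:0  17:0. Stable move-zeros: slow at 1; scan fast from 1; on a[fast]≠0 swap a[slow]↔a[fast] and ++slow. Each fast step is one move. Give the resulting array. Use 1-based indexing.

[3, 1, 8, 5, 0, 0, 0, 0, 0, 0, 0, 0, 0, 0, 0, 0, 0]

(s=1,f=1) a[fast]=0 → fast++
(s=1,f=2) a[fast]=3≠0 swap→a[1]=3 → slow++,fast++
(s=2,f=3) a[fast]=0 → fast++
(s=2,f=4) a[fast]=0 → fast++
(s=2,f=5) a[fast]=0 → fast++
(s=2,f=6) a[fast]=1≠0 swap→a[2]=1 → slow++,fast++
(s=3,f=7) a[fast]=0 → fast++
(s=3,f=8) a[fast]=0 → fast++
(s=3,f=9) a[fast]=0 → fast++
(s=3,f=10) a[fast]=8≠0 swap→a[3]=8 → slow++,fast++
(s=4,f=11) a[fast]=0 → fast++
(s=4,f=12) a[fast]=0 → fast++
(s=4,f=13) a[fast]=0 → fast++
(s=4,f=14) a[fast]=0 → fast++
(s=4,f=15) a[fast]=5≠0 swap→a[4]=5 → slow++,fast++
(s=5,f=16) a[fast]=0 → fast++
(s=5,f=17) a[fast]=0 → fast++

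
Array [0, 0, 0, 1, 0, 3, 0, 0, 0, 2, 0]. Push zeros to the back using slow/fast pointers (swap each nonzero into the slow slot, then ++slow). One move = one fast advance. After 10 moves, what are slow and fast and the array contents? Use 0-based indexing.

(s=0,f=0) a[fast]=0 → fast++
(s=0,f=1) a[fast]=0 → fast++
(s=0,f=2) a[fast]=0 → fast++
(s=0,f=3) a[fast]=1≠0 swap→a[0]=1 → slow++,fast++
(s=1,f=4) a[fast]=0 → fast++
(s=1,f=5) a[fast]=3≠0 swap→a[1]=3 → slow++,fast++
(s=2,f=6) a[fast]=0 → fast++
(s=2,f=7) a[fast]=0 → fast++
(s=2,f=8) a[fast]=0 → fast++
(s=2,f=9) a[fast]=2≠0 swap→a[2]=2 → slow++,fast++

slow=3, fast=10, a=[1, 3, 2, 0, 0, 0, 0, 0, 0, 0, 0]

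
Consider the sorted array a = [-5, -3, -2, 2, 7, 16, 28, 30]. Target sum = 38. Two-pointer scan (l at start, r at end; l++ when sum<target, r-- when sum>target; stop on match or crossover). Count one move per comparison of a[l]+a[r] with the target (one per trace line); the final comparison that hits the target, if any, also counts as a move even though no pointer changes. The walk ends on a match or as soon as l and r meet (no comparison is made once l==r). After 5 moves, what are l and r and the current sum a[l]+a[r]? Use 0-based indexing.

l=0 r=7: -5+30=25 <38, l++
l=1 r=7: -3+30=27 <38, l++
l=2 r=7: -2+30=28 <38, l++
l=3 r=7: 2+30=32 <38, l++
l=4 r=7: 7+30=37 <38, l++

l=5, r=7, sum=46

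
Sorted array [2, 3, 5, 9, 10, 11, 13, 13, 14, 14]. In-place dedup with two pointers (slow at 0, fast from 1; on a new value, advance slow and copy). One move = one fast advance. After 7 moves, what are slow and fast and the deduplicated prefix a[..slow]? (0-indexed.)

slow=0 fast=1: a[fast]=3≠a[slow]=2 write a[1]=3, slow++,fast++
slow=1 fast=2: a[fast]=5≠a[slow]=3 write a[2]=5, slow++,fast++
slow=2 fast=3: a[fast]=9≠a[slow]=5 write a[3]=9, slow++,fast++
slow=3 fast=4: a[fast]=10≠a[slow]=9 write a[4]=10, slow++,fast++
slow=4 fast=5: a[fast]=11≠a[slow]=10 write a[5]=11, slow++,fast++
slow=5 fast=6: a[fast]=13≠a[slow]=11 write a[6]=13, slow++,fast++
slow=6 fast=7: a[fast]=13=a[slow] dup, fast++

slow=6, fast=8, prefix=[2, 3, 5, 9, 10, 11, 13]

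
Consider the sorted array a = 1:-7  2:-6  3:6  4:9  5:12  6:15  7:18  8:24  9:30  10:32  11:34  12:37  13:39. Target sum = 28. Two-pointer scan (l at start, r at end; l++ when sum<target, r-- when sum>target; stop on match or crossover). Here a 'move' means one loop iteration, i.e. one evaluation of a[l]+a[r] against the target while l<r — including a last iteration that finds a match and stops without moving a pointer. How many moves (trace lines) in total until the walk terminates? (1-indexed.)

[1,13] -7+39=32 >28 → r--
[1,12] -7+37=30 >28 → r--
[1,11] -7+34=27 <28 → l++
[2,11] -6+34=28 → found

4 moves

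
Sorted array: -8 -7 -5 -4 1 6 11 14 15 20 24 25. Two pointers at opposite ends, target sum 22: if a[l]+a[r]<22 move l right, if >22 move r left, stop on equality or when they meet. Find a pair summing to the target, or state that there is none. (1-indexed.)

l=1 r=12: -8+25=17 <22, l++
l=2 r=12: -7+25=18 <22, l++
l=3 r=12: -5+25=20 <22, l++
l=4 r=12: -4+25=21 <22, l++
l=5 r=12: 1+25=26 >22, r--
l=5 r=11: 1+24=25 >22, r--
l=5 r=10: 1+20=21 <22, l++
l=6 r=10: 6+20=26 >22, r--
l=6 r=9: 6+15=21 <22, l++
l=7 r=9: 11+15=26 >22, r--
l=7 r=8: 11+14=25 >22, r--

no pair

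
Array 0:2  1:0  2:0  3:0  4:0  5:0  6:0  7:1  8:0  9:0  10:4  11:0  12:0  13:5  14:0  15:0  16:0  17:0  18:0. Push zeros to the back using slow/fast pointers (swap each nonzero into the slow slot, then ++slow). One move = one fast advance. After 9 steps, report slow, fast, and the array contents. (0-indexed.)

(s=0,f=0) a[fast]=2≠0 swap→a[0]=2 → slow++,fast++
(s=1,f=1) a[fast]=0 → fast++
(s=1,f=2) a[fast]=0 → fast++
(s=1,f=3) a[fast]=0 → fast++
(s=1,f=4) a[fast]=0 → fast++
(s=1,f=5) a[fast]=0 → fast++
(s=1,f=6) a[fast]=0 → fast++
(s=1,f=7) a[fast]=1≠0 swap→a[1]=1 → slow++,fast++
(s=2,f=8) a[fast]=0 → fast++

slow=2, fast=9, a=[2, 1, 0, 0, 0, 0, 0, 0, 0, 0, 4, 0, 0, 5, 0, 0, 0, 0, 0]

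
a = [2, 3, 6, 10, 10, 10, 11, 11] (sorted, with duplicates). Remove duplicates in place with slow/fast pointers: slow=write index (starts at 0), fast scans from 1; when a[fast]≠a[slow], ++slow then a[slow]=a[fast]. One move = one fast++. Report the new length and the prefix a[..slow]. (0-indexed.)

slow=0 fast=1: a[fast]=3≠a[slow]=2 write a[1]=3, slow++,fast++
slow=1 fast=2: a[fast]=6≠a[slow]=3 write a[2]=6, slow++,fast++
slow=2 fast=3: a[fast]=10≠a[slow]=6 write a[3]=10, slow++,fast++
slow=3 fast=4: a[fast]=10=a[slow] dup, fast++
slow=3 fast=5: a[fast]=10=a[slow] dup, fast++
slow=3 fast=6: a[fast]=11≠a[slow]=10 write a[4]=11, slow++,fast++
slow=4 fast=7: a[fast]=11=a[slow] dup, fast++

length 5; prefix = [2, 3, 6, 10, 11]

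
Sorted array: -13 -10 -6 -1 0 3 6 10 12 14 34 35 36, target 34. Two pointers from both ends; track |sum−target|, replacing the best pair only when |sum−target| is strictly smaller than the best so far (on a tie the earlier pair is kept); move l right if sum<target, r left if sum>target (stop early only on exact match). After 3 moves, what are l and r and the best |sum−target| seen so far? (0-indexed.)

l=3, r=12, best |Δ|=4

l=0 r=12: -13+36=23 d=11 *, l++
l=1 r=12: -10+36=26 d=8 *, l++
l=2 r=12: -6+36=30 d=4 *, l++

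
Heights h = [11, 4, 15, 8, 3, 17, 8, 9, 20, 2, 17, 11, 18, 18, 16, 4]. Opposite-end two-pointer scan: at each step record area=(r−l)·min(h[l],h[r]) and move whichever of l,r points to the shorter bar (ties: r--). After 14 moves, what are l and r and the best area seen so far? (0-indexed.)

l=0 r=15: min(11,4)*15=60 best=60 *, r--
l=0 r=14: min(11,16)*14=154 best=154 *, l++
l=1 r=14: min(4,16)*13=52 best=154, l++
l=2 r=14: min(15,16)*12=180 best=180 *, l++
l=3 r=14: min(8,16)*11=88 best=180, l++
l=4 r=14: min(3,16)*10=30 best=180, l++
l=5 r=14: min(17,16)*9=144 best=180, r--
l=5 r=13: min(17,18)*8=136 best=180, l++
l=6 r=13: min(8,18)*7=56 best=180, l++
l=7 r=13: min(9,18)*6=54 best=180, l++
l=8 r=13: min(20,18)*5=90 best=180, r--
l=8 r=12: min(20,18)*4=72 best=180, r--
l=8 r=11: min(20,11)*3=33 best=180, r--
l=8 r=10: min(20,17)*2=34 best=180, r--

l=8, r=9, best area=180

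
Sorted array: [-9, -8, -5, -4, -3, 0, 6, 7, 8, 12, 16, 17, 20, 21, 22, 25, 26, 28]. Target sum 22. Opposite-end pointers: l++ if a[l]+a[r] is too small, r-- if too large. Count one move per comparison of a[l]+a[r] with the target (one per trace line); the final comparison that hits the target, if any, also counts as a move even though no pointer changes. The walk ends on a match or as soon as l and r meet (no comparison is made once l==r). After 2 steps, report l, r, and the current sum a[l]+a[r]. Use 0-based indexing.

l=2, r=17, sum=23

l=0 r=17: -9+28=19 <22, l++
l=1 r=17: -8+28=20 <22, l++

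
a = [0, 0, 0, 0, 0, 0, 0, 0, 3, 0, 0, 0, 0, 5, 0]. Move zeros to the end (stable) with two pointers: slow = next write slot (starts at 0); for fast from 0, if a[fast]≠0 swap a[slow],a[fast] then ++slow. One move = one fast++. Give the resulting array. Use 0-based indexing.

[3, 5, 0, 0, 0, 0, 0, 0, 0, 0, 0, 0, 0, 0, 0]

(s=0,f=0) a[fast]=0 → fast++
(s=0,f=1) a[fast]=0 → fast++
(s=0,f=2) a[fast]=0 → fast++
(s=0,f=3) a[fast]=0 → fast++
(s=0,f=4) a[fast]=0 → fast++
(s=0,f=5) a[fast]=0 → fast++
(s=0,f=6) a[fast]=0 → fast++
(s=0,f=7) a[fast]=0 → fast++
(s=0,f=8) a[fast]=3≠0 swap→a[0]=3 → slow++,fast++
(s=1,f=9) a[fast]=0 → fast++
(s=1,f=10) a[fast]=0 → fast++
(s=1,f=11) a[fast]=0 → fast++
(s=1,f=12) a[fast]=0 → fast++
(s=1,f=13) a[fast]=5≠0 swap→a[1]=5 → slow++,fast++
(s=2,f=14) a[fast]=0 → fast++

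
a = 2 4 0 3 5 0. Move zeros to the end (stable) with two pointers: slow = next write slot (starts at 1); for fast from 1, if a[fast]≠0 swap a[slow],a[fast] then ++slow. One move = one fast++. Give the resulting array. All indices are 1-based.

[2, 4, 3, 5, 0, 0]

slow=1 fast=1: a[fast]=2≠0 swap→a[1]=2, slow++,fast++
slow=2 fast=2: a[fast]=4≠0 swap→a[2]=4, slow++,fast++
slow=3 fast=3: a[fast]=0, fast++
slow=3 fast=4: a[fast]=3≠0 swap→a[3]=3, slow++,fast++
slow=4 fast=5: a[fast]=5≠0 swap→a[4]=5, slow++,fast++
slow=5 fast=6: a[fast]=0, fast++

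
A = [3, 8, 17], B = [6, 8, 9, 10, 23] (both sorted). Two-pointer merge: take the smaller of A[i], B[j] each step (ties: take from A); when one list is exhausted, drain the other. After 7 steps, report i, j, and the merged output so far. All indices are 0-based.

i=0 j=0: A[i]=3<=B[j]=6 take 3, i++
i=1 j=0: A[i]=8>B[j]=6 take 6, j++
i=1 j=1: A[i]=8<=B[j]=8 take 8, i++
i=2 j=1: A[i]=17>B[j]=8 take 8, j++
i=2 j=2: A[i]=17>B[j]=9 take 9, j++
i=2 j=3: A[i]=17>B[j]=10 take 10, j++
i=2 j=4: A[i]=17<=B[j]=23 take 17, i++

i=3, j=4, merged so far=[3, 6, 8, 8, 9, 10, 17]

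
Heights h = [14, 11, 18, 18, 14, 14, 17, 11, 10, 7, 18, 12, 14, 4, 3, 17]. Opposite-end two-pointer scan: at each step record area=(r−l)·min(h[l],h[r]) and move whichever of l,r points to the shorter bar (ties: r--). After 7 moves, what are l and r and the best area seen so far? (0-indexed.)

l=2, r=10, best area=221

[0,15] min(14,17)*15=210 best=210 * → l++
[1,15] min(11,17)*14=154 best=210 → l++
[2,15] min(18,17)*13=221 best=221 * → r--
[2,14] min(18,3)*12=36 best=221 → r--
[2,13] min(18,4)*11=44 best=221 → r--
[2,12] min(18,14)*10=140 best=221 → r--
[2,11] min(18,12)*9=108 best=221 → r--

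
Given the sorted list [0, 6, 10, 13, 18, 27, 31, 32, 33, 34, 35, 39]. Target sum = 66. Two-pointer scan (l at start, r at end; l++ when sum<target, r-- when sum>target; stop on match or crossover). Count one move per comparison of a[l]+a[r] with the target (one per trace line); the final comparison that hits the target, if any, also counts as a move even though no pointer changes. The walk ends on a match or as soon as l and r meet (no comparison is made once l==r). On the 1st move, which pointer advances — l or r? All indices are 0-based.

l

l=0 r=11: 0+39=39 <66, l++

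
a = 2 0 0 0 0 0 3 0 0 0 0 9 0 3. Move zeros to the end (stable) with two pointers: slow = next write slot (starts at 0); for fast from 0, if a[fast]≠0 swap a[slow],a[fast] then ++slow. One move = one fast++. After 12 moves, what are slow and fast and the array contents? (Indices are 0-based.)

slow=0 fast=0: a[fast]=2≠0 swap→a[0]=2, slow++,fast++
slow=1 fast=1: a[fast]=0, fast++
slow=1 fast=2: a[fast]=0, fast++
slow=1 fast=3: a[fast]=0, fast++
slow=1 fast=4: a[fast]=0, fast++
slow=1 fast=5: a[fast]=0, fast++
slow=1 fast=6: a[fast]=3≠0 swap→a[1]=3, slow++,fast++
slow=2 fast=7: a[fast]=0, fast++
slow=2 fast=8: a[fast]=0, fast++
slow=2 fast=9: a[fast]=0, fast++
slow=2 fast=10: a[fast]=0, fast++
slow=2 fast=11: a[fast]=9≠0 swap→a[2]=9, slow++,fast++

slow=3, fast=12, a=[2, 3, 9, 0, 0, 0, 0, 0, 0, 0, 0, 0, 0, 3]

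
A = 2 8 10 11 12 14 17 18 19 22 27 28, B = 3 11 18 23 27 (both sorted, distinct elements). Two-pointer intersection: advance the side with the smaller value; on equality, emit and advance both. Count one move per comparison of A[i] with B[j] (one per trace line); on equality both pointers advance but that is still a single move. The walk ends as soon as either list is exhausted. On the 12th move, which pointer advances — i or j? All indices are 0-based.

j

i=0 j=0: 2<3, i++
i=1 j=0: 8>3, j++
i=1 j=1: 8<11, i++
i=2 j=1: 10<11, i++
i=3 j=1: 11==11 emit, i++,j++
i=4 j=2: 12<18, i++
i=5 j=2: 14<18, i++
i=6 j=2: 17<18, i++
i=7 j=2: 18==18 emit, i++,j++
i=8 j=3: 19<23, i++
i=9 j=3: 22<23, i++
i=10 j=3: 27>23, j++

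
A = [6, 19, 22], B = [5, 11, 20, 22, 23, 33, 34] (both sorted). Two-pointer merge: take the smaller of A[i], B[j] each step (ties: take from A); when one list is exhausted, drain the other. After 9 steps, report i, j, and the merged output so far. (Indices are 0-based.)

[i=0,j=0] A[i]=6>B[j]=5 take 5 → j++
[i=0,j=1] A[i]=6<=B[j]=11 take 6 → i++
[i=1,j=1] A[i]=19>B[j]=11 take 11 → j++
[i=1,j=2] A[i]=19<=B[j]=20 take 19 → i++
[i=2,j=2] A[i]=22>B[j]=20 take 20 → j++
[i=2,j=3] A[i]=22<=B[j]=22 take 22 → i++
[i=3,j=3] A done, take B[j]=22 → j++
[i=3,j=4] A done, take B[j]=23 → j++
[i=3,j=5] A done, take B[j]=33 → j++

i=3, j=6, merged so far=[5, 6, 11, 19, 20, 22, 22, 23, 33]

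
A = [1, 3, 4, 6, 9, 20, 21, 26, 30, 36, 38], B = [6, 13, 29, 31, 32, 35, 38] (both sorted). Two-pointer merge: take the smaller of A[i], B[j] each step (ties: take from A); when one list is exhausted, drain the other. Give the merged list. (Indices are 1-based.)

[1, 3, 4, 6, 6, 9, 13, 20, 21, 26, 29, 30, 31, 32, 35, 36, 38, 38]

i=1 j=1: A[i]=1<=B[j]=6 take 1, i++
i=2 j=1: A[i]=3<=B[j]=6 take 3, i++
i=3 j=1: A[i]=4<=B[j]=6 take 4, i++
i=4 j=1: A[i]=6<=B[j]=6 take 6, i++
i=5 j=1: A[i]=9>B[j]=6 take 6, j++
i=5 j=2: A[i]=9<=B[j]=13 take 9, i++
i=6 j=2: A[i]=20>B[j]=13 take 13, j++
i=6 j=3: A[i]=20<=B[j]=29 take 20, i++
i=7 j=3: A[i]=21<=B[j]=29 take 21, i++
i=8 j=3: A[i]=26<=B[j]=29 take 26, i++
i=9 j=3: A[i]=30>B[j]=29 take 29, j++
i=9 j=4: A[i]=30<=B[j]=31 take 30, i++
i=10 j=4: A[i]=36>B[j]=31 take 31, j++
i=10 j=5: A[i]=36>B[j]=32 take 32, j++
i=10 j=6: A[i]=36>B[j]=35 take 35, j++
i=10 j=7: A[i]=36<=B[j]=38 take 36, i++
i=11 j=7: A[i]=38<=B[j]=38 take 38, i++
i=12 j=7: A done, take B[j]=38, j++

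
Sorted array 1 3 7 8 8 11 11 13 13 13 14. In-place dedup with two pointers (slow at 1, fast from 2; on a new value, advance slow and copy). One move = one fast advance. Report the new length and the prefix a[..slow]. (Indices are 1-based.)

length 7; prefix = [1, 3, 7, 8, 11, 13, 14]

(s=1,f=2) a[fast]=3≠a[slow]=1 write a[2]=3 → slow++,fast++
(s=2,f=3) a[fast]=7≠a[slow]=3 write a[3]=7 → slow++,fast++
(s=3,f=4) a[fast]=8≠a[slow]=7 write a[4]=8 → slow++,fast++
(s=4,f=5) a[fast]=8=a[slow] dup → fast++
(s=4,f=6) a[fast]=11≠a[slow]=8 write a[5]=11 → slow++,fast++
(s=5,f=7) a[fast]=11=a[slow] dup → fast++
(s=5,f=8) a[fast]=13≠a[slow]=11 write a[6]=13 → slow++,fast++
(s=6,f=9) a[fast]=13=a[slow] dup → fast++
(s=6,f=10) a[fast]=13=a[slow] dup → fast++
(s=6,f=11) a[fast]=14≠a[slow]=13 write a[7]=14 → slow++,fast++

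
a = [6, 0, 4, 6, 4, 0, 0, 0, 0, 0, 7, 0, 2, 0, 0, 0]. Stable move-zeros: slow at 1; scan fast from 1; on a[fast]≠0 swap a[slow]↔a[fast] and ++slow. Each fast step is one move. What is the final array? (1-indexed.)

[6, 4, 6, 4, 7, 2, 0, 0, 0, 0, 0, 0, 0, 0, 0, 0]

slow=1 fast=1: a[fast]=6≠0 swap→a[1]=6, slow++,fast++
slow=2 fast=2: a[fast]=0, fast++
slow=2 fast=3: a[fast]=4≠0 swap→a[2]=4, slow++,fast++
slow=3 fast=4: a[fast]=6≠0 swap→a[3]=6, slow++,fast++
slow=4 fast=5: a[fast]=4≠0 swap→a[4]=4, slow++,fast++
slow=5 fast=6: a[fast]=0, fast++
slow=5 fast=7: a[fast]=0, fast++
slow=5 fast=8: a[fast]=0, fast++
slow=5 fast=9: a[fast]=0, fast++
slow=5 fast=10: a[fast]=0, fast++
slow=5 fast=11: a[fast]=7≠0 swap→a[5]=7, slow++,fast++
slow=6 fast=12: a[fast]=0, fast++
slow=6 fast=13: a[fast]=2≠0 swap→a[6]=2, slow++,fast++
slow=7 fast=14: a[fast]=0, fast++
slow=7 fast=15: a[fast]=0, fast++
slow=7 fast=16: a[fast]=0, fast++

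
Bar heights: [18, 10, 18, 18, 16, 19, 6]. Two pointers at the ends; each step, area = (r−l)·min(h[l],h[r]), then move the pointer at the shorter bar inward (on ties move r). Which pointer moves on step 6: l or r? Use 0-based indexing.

l=0 r=6: min(18,6)*6=36 best=36 *, r--
l=0 r=5: min(18,19)*5=90 best=90 *, l++
l=1 r=5: min(10,19)*4=40 best=90, l++
l=2 r=5: min(18,19)*3=54 best=90, l++
l=3 r=5: min(18,19)*2=36 best=90, l++
l=4 r=5: min(16,19)*1=16 best=90, l++

l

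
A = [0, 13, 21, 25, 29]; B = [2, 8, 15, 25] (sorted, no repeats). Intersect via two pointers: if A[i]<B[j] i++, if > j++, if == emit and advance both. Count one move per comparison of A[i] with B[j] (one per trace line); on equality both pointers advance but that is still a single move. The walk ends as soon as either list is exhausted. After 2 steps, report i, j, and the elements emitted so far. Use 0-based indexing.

i=1, j=1, emitted=[]

[i=0,j=0] 0<2 → i++
[i=1,j=0] 13>2 → j++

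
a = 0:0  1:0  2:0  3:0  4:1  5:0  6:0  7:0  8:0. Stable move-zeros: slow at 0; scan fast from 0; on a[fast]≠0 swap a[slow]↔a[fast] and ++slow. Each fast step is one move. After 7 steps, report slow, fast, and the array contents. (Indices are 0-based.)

slow=0 fast=0: a[fast]=0, fast++
slow=0 fast=1: a[fast]=0, fast++
slow=0 fast=2: a[fast]=0, fast++
slow=0 fast=3: a[fast]=0, fast++
slow=0 fast=4: a[fast]=1≠0 swap→a[0]=1, slow++,fast++
slow=1 fast=5: a[fast]=0, fast++
slow=1 fast=6: a[fast]=0, fast++

slow=1, fast=7, a=[1, 0, 0, 0, 0, 0, 0, 0, 0]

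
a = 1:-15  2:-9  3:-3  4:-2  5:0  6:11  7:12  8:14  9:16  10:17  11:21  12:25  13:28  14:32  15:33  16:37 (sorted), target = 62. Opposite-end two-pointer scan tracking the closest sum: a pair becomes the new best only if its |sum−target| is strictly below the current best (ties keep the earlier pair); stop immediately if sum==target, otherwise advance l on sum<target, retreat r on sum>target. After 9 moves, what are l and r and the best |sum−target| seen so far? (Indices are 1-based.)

l=10, r=16, best |Δ|=9

l=1 r=16: -15+37=22 d=40 *, l++
l=2 r=16: -9+37=28 d=34 *, l++
l=3 r=16: -3+37=34 d=28 *, l++
l=4 r=16: -2+37=35 d=27 *, l++
l=5 r=16: 0+37=37 d=25 *, l++
l=6 r=16: 11+37=48 d=14 *, l++
l=7 r=16: 12+37=49 d=13 *, l++
l=8 r=16: 14+37=51 d=11 *, l++
l=9 r=16: 16+37=53 d=9 *, l++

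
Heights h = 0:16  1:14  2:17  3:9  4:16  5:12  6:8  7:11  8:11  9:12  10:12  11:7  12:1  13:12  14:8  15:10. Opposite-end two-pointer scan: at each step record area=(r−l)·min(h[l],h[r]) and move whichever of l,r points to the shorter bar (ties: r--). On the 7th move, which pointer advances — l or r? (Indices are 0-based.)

[0,15] min(16,10)*15=150 best=150 * → r--
[0,14] min(16,8)*14=112 best=150 → r--
[0,13] min(16,12)*13=156 best=156 * → r--
[0,12] min(16,1)*12=12 best=156 → r--
[0,11] min(16,7)*11=77 best=156 → r--
[0,10] min(16,12)*10=120 best=156 → r--
[0,9] min(16,12)*9=108 best=156 → r--

r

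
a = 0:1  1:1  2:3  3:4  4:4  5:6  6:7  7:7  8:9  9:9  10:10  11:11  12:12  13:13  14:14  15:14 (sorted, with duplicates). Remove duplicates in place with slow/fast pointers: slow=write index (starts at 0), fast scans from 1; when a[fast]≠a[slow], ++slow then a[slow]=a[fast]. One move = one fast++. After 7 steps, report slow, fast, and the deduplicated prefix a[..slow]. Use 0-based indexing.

slow=0 fast=1: a[fast]=1=a[slow] dup, fast++
slow=0 fast=2: a[fast]=3≠a[slow]=1 write a[1]=3, slow++,fast++
slow=1 fast=3: a[fast]=4≠a[slow]=3 write a[2]=4, slow++,fast++
slow=2 fast=4: a[fast]=4=a[slow] dup, fast++
slow=2 fast=5: a[fast]=6≠a[slow]=4 write a[3]=6, slow++,fast++
slow=3 fast=6: a[fast]=7≠a[slow]=6 write a[4]=7, slow++,fast++
slow=4 fast=7: a[fast]=7=a[slow] dup, fast++

slow=4, fast=8, prefix=[1, 3, 4, 6, 7]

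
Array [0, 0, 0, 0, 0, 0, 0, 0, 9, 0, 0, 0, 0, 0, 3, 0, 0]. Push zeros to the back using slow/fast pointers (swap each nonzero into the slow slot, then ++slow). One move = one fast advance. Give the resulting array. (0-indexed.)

[9, 3, 0, 0, 0, 0, 0, 0, 0, 0, 0, 0, 0, 0, 0, 0, 0]

(s=0,f=0) a[fast]=0 → fast++
(s=0,f=1) a[fast]=0 → fast++
(s=0,f=2) a[fast]=0 → fast++
(s=0,f=3) a[fast]=0 → fast++
(s=0,f=4) a[fast]=0 → fast++
(s=0,f=5) a[fast]=0 → fast++
(s=0,f=6) a[fast]=0 → fast++
(s=0,f=7) a[fast]=0 → fast++
(s=0,f=8) a[fast]=9≠0 swap→a[0]=9 → slow++,fast++
(s=1,f=9) a[fast]=0 → fast++
(s=1,f=10) a[fast]=0 → fast++
(s=1,f=11) a[fast]=0 → fast++
(s=1,f=12) a[fast]=0 → fast++
(s=1,f=13) a[fast]=0 → fast++
(s=1,f=14) a[fast]=3≠0 swap→a[1]=3 → slow++,fast++
(s=2,f=15) a[fast]=0 → fast++
(s=2,f=16) a[fast]=0 → fast++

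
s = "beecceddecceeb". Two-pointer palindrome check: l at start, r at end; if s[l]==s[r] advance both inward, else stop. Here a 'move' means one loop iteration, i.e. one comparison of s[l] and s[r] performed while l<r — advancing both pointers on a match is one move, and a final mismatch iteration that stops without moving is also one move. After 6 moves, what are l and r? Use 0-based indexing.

l=6, r=7

l=0 r=13: 'b'=='b', l++,r--
l=1 r=12: 'e'=='e', l++,r--
l=2 r=11: 'e'=='e', l++,r--
l=3 r=10: 'c'=='c', l++,r--
l=4 r=9: 'c'=='c', l++,r--
l=5 r=8: 'e'=='e', l++,r--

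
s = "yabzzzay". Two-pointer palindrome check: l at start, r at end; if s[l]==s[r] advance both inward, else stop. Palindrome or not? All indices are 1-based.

not a palindrome (mismatch at 3,6)

[1,8] 'y'=='y' → l++,r--
[2,7] 'a'=='a' → l++,r--
[3,6] 'b'!='z' → stop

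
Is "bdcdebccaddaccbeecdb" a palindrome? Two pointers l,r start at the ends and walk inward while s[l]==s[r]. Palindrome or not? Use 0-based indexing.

not a palindrome (mismatch at 3,16)

[0,19] 'b'=='b' → l++,r--
[1,18] 'd'=='d' → l++,r--
[2,17] 'c'=='c' → l++,r--
[3,16] 'd'!='e' → stop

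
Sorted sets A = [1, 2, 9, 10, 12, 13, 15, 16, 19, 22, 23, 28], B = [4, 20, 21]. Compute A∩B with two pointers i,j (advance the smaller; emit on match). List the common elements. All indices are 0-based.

intersection = []

i=0 j=0: 1<4, i++
i=1 j=0: 2<4, i++
i=2 j=0: 9>4, j++
i=2 j=1: 9<20, i++
i=3 j=1: 10<20, i++
i=4 j=1: 12<20, i++
i=5 j=1: 13<20, i++
i=6 j=1: 15<20, i++
i=7 j=1: 16<20, i++
i=8 j=1: 19<20, i++
i=9 j=1: 22>20, j++
i=9 j=2: 22>21, j++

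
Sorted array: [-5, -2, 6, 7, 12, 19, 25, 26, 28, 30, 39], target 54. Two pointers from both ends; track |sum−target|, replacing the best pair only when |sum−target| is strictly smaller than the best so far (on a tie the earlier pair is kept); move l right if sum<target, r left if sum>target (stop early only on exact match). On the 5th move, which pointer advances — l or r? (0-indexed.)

l

l=0 r=10: -5+39=34 d=20 *, l++
l=1 r=10: -2+39=37 d=17 *, l++
l=2 r=10: 6+39=45 d=9 *, l++
l=3 r=10: 7+39=46 d=8 *, l++
l=4 r=10: 12+39=51 d=3 *, l++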